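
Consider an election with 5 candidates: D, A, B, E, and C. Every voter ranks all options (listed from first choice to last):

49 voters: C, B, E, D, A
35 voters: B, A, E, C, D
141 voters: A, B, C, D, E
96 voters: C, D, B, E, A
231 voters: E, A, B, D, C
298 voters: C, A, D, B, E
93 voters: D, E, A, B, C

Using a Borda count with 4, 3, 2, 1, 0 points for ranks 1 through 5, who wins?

D: 49·1 + 35·0 + 141·1 + 96·3 + 231·1 + 298·2 + 93·4 = 1677
A: 49·0 + 35·3 + 141·4 + 96·0 + 231·3 + 298·3 + 93·2 = 2442
B: 49·3 + 35·4 + 141·3 + 96·2 + 231·2 + 298·1 + 93·1 = 1755
E: 49·2 + 35·2 + 141·0 + 96·1 + 231·4 + 298·0 + 93·3 = 1467
C: 49·4 + 35·1 + 141·2 + 96·4 + 231·0 + 298·4 + 93·0 = 2089
A has the highest Borda score (2442).

A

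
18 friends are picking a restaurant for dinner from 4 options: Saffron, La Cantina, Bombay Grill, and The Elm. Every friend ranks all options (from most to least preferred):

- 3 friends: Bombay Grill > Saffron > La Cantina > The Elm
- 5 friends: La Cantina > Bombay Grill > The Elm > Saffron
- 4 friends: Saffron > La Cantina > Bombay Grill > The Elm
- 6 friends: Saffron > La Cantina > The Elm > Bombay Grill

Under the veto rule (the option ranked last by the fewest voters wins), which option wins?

La Cantina

Last-place votes: Saffron 5, La Cantina 0, Bombay Grill 6, The Elm 7.
La Cantina is ranked last by the fewest voters, so La Cantina wins.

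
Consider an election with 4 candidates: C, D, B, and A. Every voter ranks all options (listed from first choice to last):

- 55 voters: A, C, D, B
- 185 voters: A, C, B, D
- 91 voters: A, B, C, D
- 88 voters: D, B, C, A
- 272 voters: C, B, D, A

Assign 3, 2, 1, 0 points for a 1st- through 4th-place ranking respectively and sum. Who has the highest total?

C: 55·2 + 185·2 + 91·1 + 88·1 + 272·3 = 1475
D: 55·1 + 185·0 + 91·0 + 88·3 + 272·1 = 591
B: 55·0 + 185·1 + 91·2 + 88·2 + 272·2 = 1087
A: 55·3 + 185·3 + 91·3 + 88·0 + 272·0 = 993
C has the highest Borda score (1475).

C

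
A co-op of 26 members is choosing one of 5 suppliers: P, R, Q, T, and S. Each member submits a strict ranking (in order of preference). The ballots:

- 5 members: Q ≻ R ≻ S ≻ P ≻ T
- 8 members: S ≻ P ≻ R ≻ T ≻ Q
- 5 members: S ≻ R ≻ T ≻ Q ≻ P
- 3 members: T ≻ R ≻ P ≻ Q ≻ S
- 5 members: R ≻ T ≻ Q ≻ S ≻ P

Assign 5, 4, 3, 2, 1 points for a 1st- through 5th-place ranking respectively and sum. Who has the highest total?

P: 5·2 + 8·4 + 5·1 + 3·3 + 5·1 = 61
R: 5·4 + 8·3 + 5·4 + 3·4 + 5·5 = 101
Q: 5·5 + 8·1 + 5·2 + 3·2 + 5·3 = 64
T: 5·1 + 8·2 + 5·3 + 3·5 + 5·4 = 71
S: 5·3 + 8·5 + 5·5 + 3·1 + 5·2 = 93
R has the highest Borda score (101).

R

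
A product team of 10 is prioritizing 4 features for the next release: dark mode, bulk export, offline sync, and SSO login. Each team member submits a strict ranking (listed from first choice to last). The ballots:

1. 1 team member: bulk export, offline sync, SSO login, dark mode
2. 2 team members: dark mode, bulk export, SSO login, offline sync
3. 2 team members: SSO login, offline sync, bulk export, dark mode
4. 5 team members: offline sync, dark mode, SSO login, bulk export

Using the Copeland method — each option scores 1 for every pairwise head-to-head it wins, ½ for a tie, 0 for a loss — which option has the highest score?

offline sync

dark mode: beats bulk export and SSO login; loses to offline sync → score 2.
bulk export: loses to dark mode, offline sync, and SSO login → score 0.
offline sync: beats dark mode, bulk export, and SSO login → score 3.
SSO login: beats bulk export; loses to dark mode and offline sync → score 1.
offline sync has the best pairwise record.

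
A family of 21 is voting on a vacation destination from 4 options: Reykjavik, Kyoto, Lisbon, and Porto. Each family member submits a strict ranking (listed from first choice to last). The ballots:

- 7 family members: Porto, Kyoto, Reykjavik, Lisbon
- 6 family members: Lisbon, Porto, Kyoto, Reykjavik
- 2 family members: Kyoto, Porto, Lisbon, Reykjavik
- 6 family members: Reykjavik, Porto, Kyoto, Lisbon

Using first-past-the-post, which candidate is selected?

First-place votes: Reykjavik 6, Kyoto 2, Lisbon 6, Porto 7.
Porto has the most first-place votes.

Porto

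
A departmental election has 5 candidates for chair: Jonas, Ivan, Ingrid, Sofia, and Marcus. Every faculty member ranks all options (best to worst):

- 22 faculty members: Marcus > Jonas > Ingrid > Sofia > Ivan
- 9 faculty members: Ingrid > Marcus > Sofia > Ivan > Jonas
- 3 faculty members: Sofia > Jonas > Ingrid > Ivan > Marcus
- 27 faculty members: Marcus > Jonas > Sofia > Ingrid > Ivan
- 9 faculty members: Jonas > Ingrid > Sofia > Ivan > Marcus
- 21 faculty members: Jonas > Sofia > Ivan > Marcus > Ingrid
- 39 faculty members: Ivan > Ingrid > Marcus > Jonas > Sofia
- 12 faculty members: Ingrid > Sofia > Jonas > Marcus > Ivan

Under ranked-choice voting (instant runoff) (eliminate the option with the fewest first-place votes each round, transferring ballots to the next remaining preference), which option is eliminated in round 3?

Ivan

Round 1: Jonas 30, Ivan 39, Ingrid 21, Sofia 3, Marcus 49. Eliminate Sofia.
Round 2: Jonas 33, Ivan 39, Ingrid 21, Marcus 49. Eliminate Ingrid.
Round 3: Jonas 45, Ivan 39, Marcus 58. Eliminate Ivan.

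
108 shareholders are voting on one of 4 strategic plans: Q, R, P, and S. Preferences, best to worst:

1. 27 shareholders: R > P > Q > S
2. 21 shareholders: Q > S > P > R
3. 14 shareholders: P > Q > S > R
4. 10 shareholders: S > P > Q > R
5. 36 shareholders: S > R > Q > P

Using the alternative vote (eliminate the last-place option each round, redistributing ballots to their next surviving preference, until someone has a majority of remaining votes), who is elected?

Round 1: Q 21, R 27, P 14, S 46. Eliminate P.
Round 2: Q 35, R 27, S 46. Eliminate R.
Round 3: Q 62, S 46. Q has a majority.

Q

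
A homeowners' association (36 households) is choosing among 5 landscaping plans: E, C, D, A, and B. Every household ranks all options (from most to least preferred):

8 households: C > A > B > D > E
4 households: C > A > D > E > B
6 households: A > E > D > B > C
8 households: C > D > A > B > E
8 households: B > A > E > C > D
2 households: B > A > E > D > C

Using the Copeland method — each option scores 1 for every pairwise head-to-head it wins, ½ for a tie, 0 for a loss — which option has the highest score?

E: loses to C, D, A, and B → score 0.
C: beats E, D, A, and B → score 4.
D: beats E; ties B; loses to C and A → score 1.5.
A: beats E, D, and B; loses to C → score 3.
B: beats E; ties D; loses to C and A → score 1.5.
C has the best pairwise record.

C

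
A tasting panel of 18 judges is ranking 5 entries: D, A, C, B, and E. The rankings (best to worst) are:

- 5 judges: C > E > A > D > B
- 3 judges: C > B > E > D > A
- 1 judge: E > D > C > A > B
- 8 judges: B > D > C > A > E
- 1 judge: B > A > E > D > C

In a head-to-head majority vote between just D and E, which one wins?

Voters preferring D to E: 8; preferring E to D: 10.
E wins the head-to-head.

E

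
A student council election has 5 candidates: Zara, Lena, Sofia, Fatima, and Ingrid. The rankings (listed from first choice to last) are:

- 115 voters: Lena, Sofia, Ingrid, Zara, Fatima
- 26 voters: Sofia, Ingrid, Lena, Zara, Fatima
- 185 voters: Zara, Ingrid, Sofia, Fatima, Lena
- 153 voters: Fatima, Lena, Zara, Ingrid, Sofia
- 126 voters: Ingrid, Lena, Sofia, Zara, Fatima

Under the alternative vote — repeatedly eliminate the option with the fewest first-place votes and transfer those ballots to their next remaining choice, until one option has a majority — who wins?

Round 1: Zara 185, Lena 115, Sofia 26, Fatima 153, Ingrid 126. Eliminate Sofia.
Round 2: Zara 185, Lena 115, Fatima 153, Ingrid 152. Eliminate Lena.
Round 3: Zara 185, Fatima 153, Ingrid 267. Eliminate Fatima.
Round 4: Zara 338, Ingrid 267. Zara has a majority.

Zara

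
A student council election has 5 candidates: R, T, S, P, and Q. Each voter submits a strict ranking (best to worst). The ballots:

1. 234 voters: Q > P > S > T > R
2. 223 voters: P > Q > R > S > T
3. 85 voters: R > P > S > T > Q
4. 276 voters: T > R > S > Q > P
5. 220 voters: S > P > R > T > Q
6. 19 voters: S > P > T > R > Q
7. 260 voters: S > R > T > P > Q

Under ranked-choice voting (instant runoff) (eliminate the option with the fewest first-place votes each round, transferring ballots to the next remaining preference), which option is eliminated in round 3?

T

Round 1: R 85, T 276, S 499, P 223, Q 234. Eliminate R.
Round 2: T 276, S 499, P 308, Q 234. Eliminate Q.
Round 3: T 276, S 499, P 542. Eliminate T.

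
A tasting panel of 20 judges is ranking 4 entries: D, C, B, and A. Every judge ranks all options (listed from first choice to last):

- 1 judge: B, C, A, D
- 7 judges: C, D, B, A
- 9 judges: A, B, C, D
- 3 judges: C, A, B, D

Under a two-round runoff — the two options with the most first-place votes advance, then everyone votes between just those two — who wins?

C

Round 1 first-place votes: D 0, C 10, B 1, A 9.
C and A advance.
Runoff: C is preferred to A by 11 voters; A by 9.
C wins the runoff.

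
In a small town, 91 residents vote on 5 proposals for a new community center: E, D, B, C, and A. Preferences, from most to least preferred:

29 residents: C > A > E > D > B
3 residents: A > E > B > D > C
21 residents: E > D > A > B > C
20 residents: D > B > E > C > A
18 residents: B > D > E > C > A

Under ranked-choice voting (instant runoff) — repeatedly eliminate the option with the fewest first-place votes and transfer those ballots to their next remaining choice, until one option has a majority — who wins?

Round 1: E 21, D 20, B 18, C 29, A 3. Eliminate A.
Round 2: E 24, D 20, B 18, C 29. Eliminate B.
Round 3: E 24, D 38, C 29. Eliminate E.
Round 4: D 62, C 29. D has a majority.

D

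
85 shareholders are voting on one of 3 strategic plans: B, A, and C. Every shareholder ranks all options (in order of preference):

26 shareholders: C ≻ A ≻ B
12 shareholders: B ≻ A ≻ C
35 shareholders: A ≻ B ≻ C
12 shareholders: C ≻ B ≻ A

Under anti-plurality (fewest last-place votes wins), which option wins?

A

Last-place votes: B 26, A 12, C 47.
A is ranked last by the fewest voters, so A wins.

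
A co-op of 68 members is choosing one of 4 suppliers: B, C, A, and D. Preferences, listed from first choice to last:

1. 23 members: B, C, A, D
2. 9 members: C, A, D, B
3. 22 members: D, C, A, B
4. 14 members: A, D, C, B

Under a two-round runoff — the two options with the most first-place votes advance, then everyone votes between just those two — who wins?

Round 1 first-place votes: B 23, C 9, A 14, D 22.
B and D advance.
Runoff: B is preferred to D by 23 voters; D by 45.
D wins the runoff.

D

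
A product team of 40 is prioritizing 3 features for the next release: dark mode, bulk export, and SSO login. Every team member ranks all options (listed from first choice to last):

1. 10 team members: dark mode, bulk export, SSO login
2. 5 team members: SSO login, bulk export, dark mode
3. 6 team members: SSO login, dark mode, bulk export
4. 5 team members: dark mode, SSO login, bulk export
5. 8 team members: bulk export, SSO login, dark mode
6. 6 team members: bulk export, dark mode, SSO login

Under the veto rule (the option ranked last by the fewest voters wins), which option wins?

bulk export

Last-place votes: dark mode 13, bulk export 11, SSO login 16.
bulk export is ranked last by the fewest voters, so bulk export wins.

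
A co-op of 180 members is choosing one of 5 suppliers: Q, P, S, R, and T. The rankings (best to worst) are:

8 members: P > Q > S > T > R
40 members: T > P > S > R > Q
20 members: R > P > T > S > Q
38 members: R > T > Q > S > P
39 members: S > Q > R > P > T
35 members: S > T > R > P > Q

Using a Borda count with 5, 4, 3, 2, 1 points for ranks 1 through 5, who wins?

Q: 8·4 + 40·1 + 20·1 + 38·3 + 39·4 + 35·1 = 397
P: 8·5 + 40·4 + 20·4 + 38·1 + 39·2 + 35·2 = 466
S: 8·3 + 40·3 + 20·2 + 38·2 + 39·5 + 35·5 = 630
R: 8·1 + 40·2 + 20·5 + 38·5 + 39·3 + 35·3 = 600
T: 8·2 + 40·5 + 20·3 + 38·4 + 39·1 + 35·4 = 607
S has the highest Borda score (630).

S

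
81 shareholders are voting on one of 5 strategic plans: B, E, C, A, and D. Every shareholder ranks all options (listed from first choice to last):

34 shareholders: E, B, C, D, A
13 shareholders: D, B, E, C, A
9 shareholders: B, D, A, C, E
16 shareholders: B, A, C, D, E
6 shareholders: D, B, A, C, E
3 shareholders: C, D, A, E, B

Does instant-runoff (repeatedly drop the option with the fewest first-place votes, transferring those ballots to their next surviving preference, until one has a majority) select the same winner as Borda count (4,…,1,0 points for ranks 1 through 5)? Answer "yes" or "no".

yes

Instant-runoff — R1 B 25, E 34, C 3, A 0, D 19 (A out); R2 B 25, E 34, C 3, D 19 (C out); R3 B 25, E 34, D 22 (D out); R4 B 44, E 37 (B winner). Winner: B.
Borda — scores: B 259, E 165, C 140, A 84, D 162. Winner: B.
The two methods agree.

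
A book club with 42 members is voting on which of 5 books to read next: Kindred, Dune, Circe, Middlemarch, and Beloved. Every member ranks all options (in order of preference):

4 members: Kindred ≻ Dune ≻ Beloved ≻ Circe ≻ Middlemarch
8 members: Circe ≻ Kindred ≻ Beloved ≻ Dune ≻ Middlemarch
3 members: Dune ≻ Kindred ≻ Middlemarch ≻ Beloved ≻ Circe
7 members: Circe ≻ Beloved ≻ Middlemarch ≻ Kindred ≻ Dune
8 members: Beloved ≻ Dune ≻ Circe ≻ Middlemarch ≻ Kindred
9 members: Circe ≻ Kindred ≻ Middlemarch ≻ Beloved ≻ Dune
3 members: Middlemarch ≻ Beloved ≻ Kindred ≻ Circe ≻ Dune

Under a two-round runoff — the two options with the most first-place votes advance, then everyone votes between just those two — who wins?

Circe

Round 1 first-place votes: Kindred 4, Dune 3, Circe 24, Middlemarch 3, Beloved 8.
Circe and Beloved advance.
Runoff: Circe is preferred to Beloved by 24 voters; Beloved by 18.
Circe wins the runoff.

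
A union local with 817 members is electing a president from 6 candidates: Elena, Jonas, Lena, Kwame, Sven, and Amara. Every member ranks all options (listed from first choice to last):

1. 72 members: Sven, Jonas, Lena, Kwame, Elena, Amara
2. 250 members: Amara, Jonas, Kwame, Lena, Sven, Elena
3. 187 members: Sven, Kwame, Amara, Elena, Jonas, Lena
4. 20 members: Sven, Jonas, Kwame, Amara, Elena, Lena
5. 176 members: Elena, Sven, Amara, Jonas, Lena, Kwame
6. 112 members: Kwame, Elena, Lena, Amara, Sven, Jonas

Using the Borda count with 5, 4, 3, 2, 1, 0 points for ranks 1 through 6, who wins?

Amara

Elena: 72·1 + 250·0 + 187·2 + 20·1 + 176·5 + 112·4 = 1794
Jonas: 72·4 + 250·4 + 187·1 + 20·4 + 176·2 + 112·0 = 1907
Lena: 72·3 + 250·2 + 187·0 + 20·0 + 176·1 + 112·3 = 1228
Kwame: 72·2 + 250·3 + 187·4 + 20·3 + 176·0 + 112·5 = 2262
Sven: 72·5 + 250·1 + 187·5 + 20·5 + 176·4 + 112·1 = 2461
Amara: 72·0 + 250·5 + 187·3 + 20·2 + 176·3 + 112·2 = 2603
Amara has the highest Borda score (2603).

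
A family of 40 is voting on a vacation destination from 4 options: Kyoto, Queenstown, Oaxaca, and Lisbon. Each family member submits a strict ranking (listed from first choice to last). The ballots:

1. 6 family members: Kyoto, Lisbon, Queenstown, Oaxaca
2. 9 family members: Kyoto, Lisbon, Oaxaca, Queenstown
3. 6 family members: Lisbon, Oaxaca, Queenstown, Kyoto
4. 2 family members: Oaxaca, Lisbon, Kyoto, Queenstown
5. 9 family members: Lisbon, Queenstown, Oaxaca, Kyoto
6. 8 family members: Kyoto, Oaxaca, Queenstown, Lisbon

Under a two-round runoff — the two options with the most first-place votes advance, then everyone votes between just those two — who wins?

Round 1 first-place votes: Kyoto 23, Queenstown 0, Oaxaca 2, Lisbon 15.
Kyoto and Lisbon advance.
Runoff: Kyoto is preferred to Lisbon by 23 voters; Lisbon by 17.
Kyoto wins the runoff.

Kyoto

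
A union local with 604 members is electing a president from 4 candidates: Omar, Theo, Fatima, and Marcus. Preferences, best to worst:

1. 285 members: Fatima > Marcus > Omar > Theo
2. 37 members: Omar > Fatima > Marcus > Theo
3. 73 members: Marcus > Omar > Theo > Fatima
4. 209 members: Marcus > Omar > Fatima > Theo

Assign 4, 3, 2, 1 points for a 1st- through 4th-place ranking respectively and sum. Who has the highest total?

Omar: 285·2 + 37·4 + 73·3 + 209·3 = 1564
Theo: 285·1 + 37·1 + 73·2 + 209·1 = 677
Fatima: 285·4 + 37·3 + 73·1 + 209·2 = 1742
Marcus: 285·3 + 37·2 + 73·4 + 209·4 = 2057
Marcus has the highest Borda score (2057).

Marcus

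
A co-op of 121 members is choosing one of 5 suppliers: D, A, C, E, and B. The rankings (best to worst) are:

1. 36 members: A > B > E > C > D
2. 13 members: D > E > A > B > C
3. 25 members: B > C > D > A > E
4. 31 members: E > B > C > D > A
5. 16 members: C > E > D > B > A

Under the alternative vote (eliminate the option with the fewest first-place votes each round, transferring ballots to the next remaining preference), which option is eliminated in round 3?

Round 1: D 13, A 36, C 16, E 31, B 25. Eliminate D.
Round 2: A 36, C 16, E 44, B 25. Eliminate C.
Round 3: A 36, E 60, B 25. Eliminate B.

B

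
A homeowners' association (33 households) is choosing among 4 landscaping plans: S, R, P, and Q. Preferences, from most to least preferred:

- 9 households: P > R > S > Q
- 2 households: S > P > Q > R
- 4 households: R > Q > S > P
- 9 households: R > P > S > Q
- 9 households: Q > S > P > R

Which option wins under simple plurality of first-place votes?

First-place votes: S 2, R 13, P 9, Q 9.
R has the most first-place votes.

R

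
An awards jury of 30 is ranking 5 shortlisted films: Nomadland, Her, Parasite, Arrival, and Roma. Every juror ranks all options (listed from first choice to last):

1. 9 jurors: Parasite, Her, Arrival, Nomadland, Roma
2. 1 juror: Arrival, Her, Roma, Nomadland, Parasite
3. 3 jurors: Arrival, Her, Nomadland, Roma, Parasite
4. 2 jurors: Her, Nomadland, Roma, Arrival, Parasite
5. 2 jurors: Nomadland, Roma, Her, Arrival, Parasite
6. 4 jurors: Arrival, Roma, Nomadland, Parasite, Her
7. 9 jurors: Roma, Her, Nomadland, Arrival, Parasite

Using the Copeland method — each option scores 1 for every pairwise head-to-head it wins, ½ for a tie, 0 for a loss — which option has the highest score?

Her

Nomadland: beats Parasite and Roma; loses to Her and Arrival → score 2.
Her: beats Nomadland, Parasite, and Arrival; ties Roma → score 3.5.
Parasite: loses to Nomadland, Her, Arrival, and Roma → score 0.
Arrival: beats Nomadland, Parasite, and Roma; loses to Her → score 3.
Roma: beats Parasite; ties Her; loses to Nomadland and Arrival → score 1.5.
Her has the best pairwise record.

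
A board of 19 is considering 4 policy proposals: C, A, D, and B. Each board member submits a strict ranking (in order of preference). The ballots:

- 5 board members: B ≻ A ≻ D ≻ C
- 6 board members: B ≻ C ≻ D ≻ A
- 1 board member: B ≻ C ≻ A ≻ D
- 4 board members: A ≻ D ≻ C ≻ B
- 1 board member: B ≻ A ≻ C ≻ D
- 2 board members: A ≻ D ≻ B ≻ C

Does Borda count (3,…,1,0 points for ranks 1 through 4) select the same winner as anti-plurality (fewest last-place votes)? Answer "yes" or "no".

no

Borda — scores: C 19, A 31, D 23, B 41. Winner: B.
Anti-plurality — last-place votes: C 7, A 6, D 2, B 4. Winner: D.
The two methods disagree.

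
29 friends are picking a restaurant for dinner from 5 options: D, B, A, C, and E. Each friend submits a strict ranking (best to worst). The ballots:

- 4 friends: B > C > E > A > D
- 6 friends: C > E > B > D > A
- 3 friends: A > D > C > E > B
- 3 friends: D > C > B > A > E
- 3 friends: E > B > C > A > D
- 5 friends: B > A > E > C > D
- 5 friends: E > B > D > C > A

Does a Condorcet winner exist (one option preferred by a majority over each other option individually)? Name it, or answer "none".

Checking pairwise contests:
B beats D 23–6.
E beats B 17–12.
B beats A 26–3.
B beats C 17–12.
C beats E 16–13.
Every option loses at least one head-to-head, so there is no Condorcet winner.

none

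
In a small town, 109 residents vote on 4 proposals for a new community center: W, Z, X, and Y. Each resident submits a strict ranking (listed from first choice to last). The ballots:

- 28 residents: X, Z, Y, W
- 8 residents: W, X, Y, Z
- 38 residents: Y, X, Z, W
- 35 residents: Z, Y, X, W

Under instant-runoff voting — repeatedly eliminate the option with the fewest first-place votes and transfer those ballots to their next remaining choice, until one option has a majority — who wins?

Y

Round 1: W 8, Z 35, X 28, Y 38. Eliminate W.
Round 2: Z 35, X 36, Y 38. Eliminate Z.
Round 3: X 36, Y 73. Y has a majority.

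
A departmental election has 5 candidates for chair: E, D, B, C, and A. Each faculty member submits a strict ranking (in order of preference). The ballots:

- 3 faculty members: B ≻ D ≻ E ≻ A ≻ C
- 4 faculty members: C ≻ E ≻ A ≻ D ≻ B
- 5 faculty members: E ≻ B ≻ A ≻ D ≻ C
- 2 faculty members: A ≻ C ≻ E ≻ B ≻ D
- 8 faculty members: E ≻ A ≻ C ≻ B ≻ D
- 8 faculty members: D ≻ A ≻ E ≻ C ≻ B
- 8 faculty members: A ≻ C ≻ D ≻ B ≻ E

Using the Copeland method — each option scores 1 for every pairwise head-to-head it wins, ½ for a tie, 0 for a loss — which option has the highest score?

E

E: beats B, C, and A; ties D → score 3.5.
D: beats B; ties E; loses to C and A → score 1.5.
B: loses to E, D, C, and A → score 0.
C: beats D and B; loses to E and A → score 2.
A: beats D, B, and C; loses to E → score 3.
E has the best pairwise record.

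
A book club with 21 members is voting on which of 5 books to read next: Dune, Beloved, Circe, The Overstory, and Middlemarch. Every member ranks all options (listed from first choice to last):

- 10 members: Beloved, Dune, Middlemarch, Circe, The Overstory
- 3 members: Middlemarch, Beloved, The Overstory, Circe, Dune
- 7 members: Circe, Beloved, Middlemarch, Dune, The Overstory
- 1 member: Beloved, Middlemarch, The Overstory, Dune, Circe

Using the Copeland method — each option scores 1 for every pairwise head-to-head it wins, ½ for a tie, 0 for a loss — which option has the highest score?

Beloved

Dune: beats Circe and The Overstory; loses to Beloved and Middlemarch → score 2.
Beloved: beats Dune, Circe, The Overstory, and Middlemarch → score 4.
Circe: beats The Overstory; loses to Dune, Beloved, and Middlemarch → score 1.
The Overstory: loses to Dune, Beloved, Circe, and Middlemarch → score 0.
Middlemarch: beats Dune, Circe, and The Overstory; loses to Beloved → score 3.
Beloved has the best pairwise record.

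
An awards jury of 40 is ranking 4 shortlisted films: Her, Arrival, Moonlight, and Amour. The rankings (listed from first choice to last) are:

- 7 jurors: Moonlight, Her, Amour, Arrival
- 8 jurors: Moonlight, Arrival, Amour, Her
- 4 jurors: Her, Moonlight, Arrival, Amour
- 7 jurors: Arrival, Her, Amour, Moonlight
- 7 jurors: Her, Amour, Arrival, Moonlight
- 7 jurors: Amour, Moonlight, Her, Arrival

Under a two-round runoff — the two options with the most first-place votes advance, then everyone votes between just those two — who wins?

Moonlight

Round 1 first-place votes: Her 11, Arrival 7, Moonlight 15, Amour 7.
Moonlight and Her advance.
Runoff: Moonlight is preferred to Her by 22 voters; Her by 18.
Moonlight wins the runoff.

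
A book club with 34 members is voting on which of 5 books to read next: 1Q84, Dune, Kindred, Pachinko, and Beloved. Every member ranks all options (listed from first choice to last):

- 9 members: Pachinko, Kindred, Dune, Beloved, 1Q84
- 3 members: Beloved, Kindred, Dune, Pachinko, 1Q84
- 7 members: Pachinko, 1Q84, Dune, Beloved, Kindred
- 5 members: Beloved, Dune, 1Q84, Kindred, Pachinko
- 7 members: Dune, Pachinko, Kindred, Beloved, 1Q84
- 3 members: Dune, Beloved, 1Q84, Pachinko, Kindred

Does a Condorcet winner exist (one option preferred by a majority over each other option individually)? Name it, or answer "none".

Dune vs 1Q84: 27–7 for Dune.
Dune vs Kindred: 22–12 for Dune.
Dune vs Pachinko: 18–16 for Dune.
Dune vs Beloved: 26–8 for Dune.
Dune beats every other option head-to-head.

Dune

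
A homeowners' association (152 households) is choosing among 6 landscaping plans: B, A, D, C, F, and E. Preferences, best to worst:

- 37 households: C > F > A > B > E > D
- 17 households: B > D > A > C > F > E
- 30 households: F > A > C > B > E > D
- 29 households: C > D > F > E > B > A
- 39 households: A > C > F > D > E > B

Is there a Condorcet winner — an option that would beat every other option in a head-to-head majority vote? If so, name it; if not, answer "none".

Checking pairwise contests:
A beats B 106–46.
F beats A 96–56.
B beats D 84–68.
A beats C 86–66.
C beats F 122–30.
B beats E 84–68.
Every option loses at least one head-to-head, so there is no Condorcet winner.

none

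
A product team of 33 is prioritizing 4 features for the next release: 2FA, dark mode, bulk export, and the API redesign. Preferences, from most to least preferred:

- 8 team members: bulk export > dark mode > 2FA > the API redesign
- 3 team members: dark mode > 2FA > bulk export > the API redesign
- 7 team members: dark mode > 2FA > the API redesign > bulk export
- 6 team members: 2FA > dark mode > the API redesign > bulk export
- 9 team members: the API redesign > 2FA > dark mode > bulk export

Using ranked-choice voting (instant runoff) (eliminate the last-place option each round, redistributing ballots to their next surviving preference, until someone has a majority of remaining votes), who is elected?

Round 1: 2FA 6, dark mode 10, bulk export 8, the API redesign 9. Eliminate 2FA.
Round 2: dark mode 16, bulk export 8, the API redesign 9. Eliminate bulk export.
Round 3: dark mode 24, the API redesign 9. Dark mode has a majority.

dark mode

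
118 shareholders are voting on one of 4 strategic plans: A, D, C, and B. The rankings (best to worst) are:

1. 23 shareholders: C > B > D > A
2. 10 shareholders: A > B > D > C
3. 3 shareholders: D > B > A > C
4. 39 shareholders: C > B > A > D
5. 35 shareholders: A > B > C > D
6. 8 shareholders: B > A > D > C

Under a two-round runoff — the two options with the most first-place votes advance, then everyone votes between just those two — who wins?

Round 1 first-place votes: A 45, D 3, C 62, B 8.
C and A advance.
Runoff: C is preferred to A by 62 voters; A by 56.
C wins the runoff.

C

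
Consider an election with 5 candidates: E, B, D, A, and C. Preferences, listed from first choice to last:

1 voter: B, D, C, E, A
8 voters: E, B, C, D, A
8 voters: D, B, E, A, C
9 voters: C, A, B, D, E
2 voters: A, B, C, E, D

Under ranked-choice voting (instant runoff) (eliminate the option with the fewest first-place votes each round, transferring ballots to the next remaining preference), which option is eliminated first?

Round 1: E 8, B 1, D 8, A 2, C 9. Eliminate B.

B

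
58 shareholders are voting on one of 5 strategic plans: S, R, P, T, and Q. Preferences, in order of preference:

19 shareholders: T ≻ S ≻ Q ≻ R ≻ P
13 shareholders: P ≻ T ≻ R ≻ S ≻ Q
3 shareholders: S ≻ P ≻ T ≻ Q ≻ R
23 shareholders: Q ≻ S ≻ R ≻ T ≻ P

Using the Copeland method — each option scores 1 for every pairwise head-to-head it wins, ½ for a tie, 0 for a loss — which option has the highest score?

T

S: beats R, P, and Q; loses to T → score 3.
R: beats P; loses to S, T, and Q → score 1.
P: loses to S, R, T, and Q → score 0.
T: beats S, R, P, and Q → score 4.
Q: beats R and P; loses to S and T → score 2.
T has the best pairwise record.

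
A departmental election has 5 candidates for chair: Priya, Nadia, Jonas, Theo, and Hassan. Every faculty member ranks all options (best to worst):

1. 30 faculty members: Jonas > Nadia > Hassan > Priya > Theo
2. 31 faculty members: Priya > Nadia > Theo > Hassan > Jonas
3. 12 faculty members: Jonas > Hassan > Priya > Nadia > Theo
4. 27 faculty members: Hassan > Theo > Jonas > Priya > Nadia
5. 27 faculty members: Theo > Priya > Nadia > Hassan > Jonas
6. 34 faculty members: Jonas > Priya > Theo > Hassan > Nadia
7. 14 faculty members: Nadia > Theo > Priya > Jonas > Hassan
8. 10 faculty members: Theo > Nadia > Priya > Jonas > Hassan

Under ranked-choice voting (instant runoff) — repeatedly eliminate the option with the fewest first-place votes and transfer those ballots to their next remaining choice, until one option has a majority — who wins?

Round 1: Priya 31, Nadia 14, Jonas 76, Theo 37, Hassan 27. Eliminate Nadia.
Round 2: Priya 31, Jonas 76, Theo 51, Hassan 27. Eliminate Hassan.
Round 3: Priya 31, Jonas 76, Theo 78. Eliminate Priya.
Round 4: Jonas 76, Theo 109. Theo has a majority.

Theo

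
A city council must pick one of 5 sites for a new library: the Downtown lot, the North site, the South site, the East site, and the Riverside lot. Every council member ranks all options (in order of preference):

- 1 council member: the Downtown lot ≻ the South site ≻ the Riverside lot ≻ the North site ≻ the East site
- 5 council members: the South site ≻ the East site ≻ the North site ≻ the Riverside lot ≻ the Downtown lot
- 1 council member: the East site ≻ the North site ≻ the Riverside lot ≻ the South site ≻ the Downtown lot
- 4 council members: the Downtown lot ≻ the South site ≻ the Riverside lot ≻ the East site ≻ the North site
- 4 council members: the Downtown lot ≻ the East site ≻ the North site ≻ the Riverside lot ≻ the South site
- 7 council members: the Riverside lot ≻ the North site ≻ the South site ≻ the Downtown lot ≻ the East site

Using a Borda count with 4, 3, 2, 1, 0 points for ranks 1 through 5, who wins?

the Downtown lot: 1·4 + 5·0 + 1·0 + 4·4 + 4·4 + 7·1 = 43
the North site: 1·1 + 5·2 + 1·3 + 4·0 + 4·2 + 7·3 = 43
the South site: 1·3 + 5·4 + 1·1 + 4·3 + 4·0 + 7·2 = 50
the East site: 1·0 + 5·3 + 1·4 + 4·1 + 4·3 + 7·0 = 35
the Riverside lot: 1·2 + 5·1 + 1·2 + 4·2 + 4·1 + 7·4 = 49
the South site has the highest Borda score (50).

the South site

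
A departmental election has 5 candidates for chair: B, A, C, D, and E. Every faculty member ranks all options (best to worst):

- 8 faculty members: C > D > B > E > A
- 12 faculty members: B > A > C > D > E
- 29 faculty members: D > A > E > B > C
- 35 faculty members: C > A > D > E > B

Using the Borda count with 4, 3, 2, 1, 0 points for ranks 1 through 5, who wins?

A

B: 8·2 + 12·4 + 29·1 + 35·0 = 93
A: 8·0 + 12·3 + 29·3 + 35·3 = 228
C: 8·4 + 12·2 + 29·0 + 35·4 = 196
D: 8·3 + 12·1 + 29·4 + 35·2 = 222
E: 8·1 + 12·0 + 29·2 + 35·1 = 101
A has the highest Borda score (228).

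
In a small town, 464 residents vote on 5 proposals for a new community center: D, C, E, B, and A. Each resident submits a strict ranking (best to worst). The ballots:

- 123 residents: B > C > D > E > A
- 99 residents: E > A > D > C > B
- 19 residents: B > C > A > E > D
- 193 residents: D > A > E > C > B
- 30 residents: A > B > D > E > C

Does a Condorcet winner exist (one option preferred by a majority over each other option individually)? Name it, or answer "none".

D vs C: 322–142 for D.
D vs E: 346–118 for D.
D vs B: 292–172 for D.
D vs A: 316–148 for D.
D beats every other option head-to-head.

D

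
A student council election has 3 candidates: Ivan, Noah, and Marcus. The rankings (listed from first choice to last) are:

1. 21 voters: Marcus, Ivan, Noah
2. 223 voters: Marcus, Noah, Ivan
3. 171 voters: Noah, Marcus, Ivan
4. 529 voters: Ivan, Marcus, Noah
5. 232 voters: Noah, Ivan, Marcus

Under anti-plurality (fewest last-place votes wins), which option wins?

Marcus

Last-place votes: Ivan 394, Noah 550, Marcus 232.
Marcus is ranked last by the fewest voters, so Marcus wins.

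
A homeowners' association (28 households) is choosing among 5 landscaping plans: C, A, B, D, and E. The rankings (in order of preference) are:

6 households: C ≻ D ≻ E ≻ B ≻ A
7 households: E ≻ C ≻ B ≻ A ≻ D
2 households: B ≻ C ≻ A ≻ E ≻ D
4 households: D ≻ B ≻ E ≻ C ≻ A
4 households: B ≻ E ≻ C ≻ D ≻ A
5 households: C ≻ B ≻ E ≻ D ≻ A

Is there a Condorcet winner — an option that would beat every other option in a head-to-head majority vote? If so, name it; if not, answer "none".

none

Checking pairwise contests:
E beats C 15–13.
C beats A 28–0.
C beats B 18–10.
C beats D 24–4.
B beats E 15–13.
Every option loses at least one head-to-head, so there is no Condorcet winner.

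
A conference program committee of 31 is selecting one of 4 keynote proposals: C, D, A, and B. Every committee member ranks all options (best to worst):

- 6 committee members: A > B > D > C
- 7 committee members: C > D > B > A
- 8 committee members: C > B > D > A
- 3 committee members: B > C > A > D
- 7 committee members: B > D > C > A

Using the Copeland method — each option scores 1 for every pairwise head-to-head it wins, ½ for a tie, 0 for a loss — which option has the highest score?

C: beats D and A; loses to B → score 2.
D: beats A; loses to C and B → score 1.
A: loses to C, D, and B → score 0.
B: beats C, D, and A → score 3.
B has the best pairwise record.

B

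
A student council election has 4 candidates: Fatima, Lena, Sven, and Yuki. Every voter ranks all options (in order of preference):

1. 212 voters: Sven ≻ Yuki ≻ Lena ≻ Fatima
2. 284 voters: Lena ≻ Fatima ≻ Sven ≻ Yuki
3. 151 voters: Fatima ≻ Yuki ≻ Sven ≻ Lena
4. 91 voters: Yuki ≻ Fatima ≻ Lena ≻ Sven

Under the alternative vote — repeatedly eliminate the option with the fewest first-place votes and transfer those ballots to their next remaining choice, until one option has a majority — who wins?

Round 1: Fatima 151, Lena 284, Sven 212, Yuki 91. Eliminate Yuki.
Round 2: Fatima 242, Lena 284, Sven 212. Eliminate Sven.
Round 3: Fatima 242, Lena 496. Lena has a majority.

Lena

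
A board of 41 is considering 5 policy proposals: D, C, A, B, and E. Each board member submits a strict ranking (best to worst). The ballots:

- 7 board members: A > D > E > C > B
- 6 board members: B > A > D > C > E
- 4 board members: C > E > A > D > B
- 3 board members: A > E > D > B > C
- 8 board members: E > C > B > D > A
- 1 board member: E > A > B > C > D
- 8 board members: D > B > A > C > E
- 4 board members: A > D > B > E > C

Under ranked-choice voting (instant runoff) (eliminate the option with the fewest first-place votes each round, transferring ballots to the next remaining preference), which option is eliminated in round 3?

D

Round 1: D 8, C 4, A 14, B 6, E 9. Eliminate C.
Round 2: D 8, A 14, B 6, E 13. Eliminate B.
Round 3: D 8, A 20, E 13. Eliminate D.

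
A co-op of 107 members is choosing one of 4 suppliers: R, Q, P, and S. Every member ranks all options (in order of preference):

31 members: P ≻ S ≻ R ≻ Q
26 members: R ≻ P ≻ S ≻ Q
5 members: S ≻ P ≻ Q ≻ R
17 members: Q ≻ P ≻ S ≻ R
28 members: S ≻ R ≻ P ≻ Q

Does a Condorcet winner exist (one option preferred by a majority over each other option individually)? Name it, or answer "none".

Checking pairwise contests:
S beats R 81–26.
R beats Q 85–22.
R beats P 54–53.
P beats S 74–33.
Every option loses at least one head-to-head, so there is no Condorcet winner.

none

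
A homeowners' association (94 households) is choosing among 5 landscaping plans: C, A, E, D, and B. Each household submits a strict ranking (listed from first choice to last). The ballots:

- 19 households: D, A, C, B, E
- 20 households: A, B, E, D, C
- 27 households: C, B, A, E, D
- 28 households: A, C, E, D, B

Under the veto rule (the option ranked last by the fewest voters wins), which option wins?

A

Last-place votes: C 20, A 0, E 19, D 27, B 28.
A is ranked last by the fewest voters, so A wins.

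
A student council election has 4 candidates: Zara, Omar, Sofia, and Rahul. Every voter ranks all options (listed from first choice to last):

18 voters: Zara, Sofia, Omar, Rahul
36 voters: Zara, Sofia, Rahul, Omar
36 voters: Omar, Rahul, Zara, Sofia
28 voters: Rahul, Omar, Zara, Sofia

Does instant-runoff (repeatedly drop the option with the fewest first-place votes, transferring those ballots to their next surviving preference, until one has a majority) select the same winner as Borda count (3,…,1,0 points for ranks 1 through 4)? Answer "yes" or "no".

no

Instant-runoff — R1 Zara 54, Omar 36, Sofia 0, Rahul 28 (Sofia out); R2 Zara 54, Omar 36, Rahul 28 (Rahul out); R3 Zara 54, Omar 64 (Omar winner). Winner: Omar.
Borda — scores: Zara 226, Omar 182, Sofia 108, Rahul 192. Winner: Zara.
The two methods disagree.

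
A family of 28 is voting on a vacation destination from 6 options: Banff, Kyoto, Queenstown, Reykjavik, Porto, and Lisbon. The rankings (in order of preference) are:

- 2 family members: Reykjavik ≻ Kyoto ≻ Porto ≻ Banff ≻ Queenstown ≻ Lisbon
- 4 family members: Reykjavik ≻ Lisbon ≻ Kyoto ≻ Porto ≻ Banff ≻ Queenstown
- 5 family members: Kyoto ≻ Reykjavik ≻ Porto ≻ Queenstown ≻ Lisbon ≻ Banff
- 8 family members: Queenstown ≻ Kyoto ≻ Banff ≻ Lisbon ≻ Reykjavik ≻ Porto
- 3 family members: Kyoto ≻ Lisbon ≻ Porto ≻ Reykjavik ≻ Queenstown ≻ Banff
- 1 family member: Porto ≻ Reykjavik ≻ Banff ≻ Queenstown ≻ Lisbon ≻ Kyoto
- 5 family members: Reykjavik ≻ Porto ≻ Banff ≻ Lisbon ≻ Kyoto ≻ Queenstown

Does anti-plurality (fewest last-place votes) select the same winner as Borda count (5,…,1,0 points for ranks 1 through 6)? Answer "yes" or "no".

no

Anti-plurality — last-place votes: Banff 8, Kyoto 1, Queenstown 9, Reykjavik 0, Porto 8, Lisbon 2. Winner: Reykjavik.
Borda — scores: Banff 50, Kyoto 97, Queenstown 57, Reykjavik 93, Porto 63, Lisbon 60. Winner: Kyoto.
The two methods disagree.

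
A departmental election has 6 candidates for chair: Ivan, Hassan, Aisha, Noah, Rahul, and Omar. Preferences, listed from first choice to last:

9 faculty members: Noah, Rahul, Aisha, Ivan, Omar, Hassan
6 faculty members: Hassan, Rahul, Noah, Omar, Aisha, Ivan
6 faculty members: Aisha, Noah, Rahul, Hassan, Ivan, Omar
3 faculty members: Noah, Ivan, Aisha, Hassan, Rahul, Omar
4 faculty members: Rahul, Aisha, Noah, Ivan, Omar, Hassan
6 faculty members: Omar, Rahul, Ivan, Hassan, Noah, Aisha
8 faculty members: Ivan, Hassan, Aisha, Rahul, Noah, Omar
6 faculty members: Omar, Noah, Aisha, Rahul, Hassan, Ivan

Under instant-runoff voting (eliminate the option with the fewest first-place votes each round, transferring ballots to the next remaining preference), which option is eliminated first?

Rahul

Round 1: Ivan 8, Hassan 6, Aisha 6, Noah 12, Rahul 4, Omar 12. Eliminate Rahul.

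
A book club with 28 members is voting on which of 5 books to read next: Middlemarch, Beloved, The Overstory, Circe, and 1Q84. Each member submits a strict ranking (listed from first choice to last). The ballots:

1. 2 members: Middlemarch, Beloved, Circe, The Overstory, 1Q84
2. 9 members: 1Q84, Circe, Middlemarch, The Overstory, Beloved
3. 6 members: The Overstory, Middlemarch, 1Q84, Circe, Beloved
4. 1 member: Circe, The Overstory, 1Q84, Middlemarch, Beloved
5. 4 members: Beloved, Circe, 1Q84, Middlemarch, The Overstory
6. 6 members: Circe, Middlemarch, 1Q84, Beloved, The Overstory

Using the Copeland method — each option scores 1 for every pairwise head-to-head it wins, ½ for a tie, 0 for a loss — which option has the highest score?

Middlemarch: beats Beloved and The Overstory; ties 1Q84; loses to Circe → score 2.5.
Beloved: loses to Middlemarch, The Overstory, Circe, and 1Q84 → score 0.
The Overstory: beats Beloved; loses to Middlemarch, Circe, and 1Q84 → score 1.
Circe: beats Middlemarch, Beloved, and The Overstory; loses to 1Q84 → score 3.
1Q84: beats Beloved, The Overstory, and Circe; ties Middlemarch → score 3.5.
1Q84 has the best pairwise record.

1Q84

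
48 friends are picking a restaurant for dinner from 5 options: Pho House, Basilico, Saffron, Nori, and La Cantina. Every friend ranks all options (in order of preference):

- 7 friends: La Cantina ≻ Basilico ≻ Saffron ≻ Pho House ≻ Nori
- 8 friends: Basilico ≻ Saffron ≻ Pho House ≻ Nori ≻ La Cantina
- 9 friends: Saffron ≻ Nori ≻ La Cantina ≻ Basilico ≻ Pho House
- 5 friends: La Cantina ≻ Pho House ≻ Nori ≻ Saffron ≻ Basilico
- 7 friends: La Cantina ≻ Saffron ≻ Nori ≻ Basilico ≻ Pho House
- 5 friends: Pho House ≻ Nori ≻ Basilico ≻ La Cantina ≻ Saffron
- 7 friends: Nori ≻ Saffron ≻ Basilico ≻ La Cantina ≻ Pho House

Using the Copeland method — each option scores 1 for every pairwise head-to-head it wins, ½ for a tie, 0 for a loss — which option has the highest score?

Saffron

Pho House: beats Nori; loses to Basilico, Saffron, and La Cantina → score 1.
Basilico: beats Pho House; loses to Saffron, Nori, and La Cantina → score 1.
Saffron: beats Pho House, Basilico, and Nori; ties La Cantina → score 3.5.
Nori: beats Basilico and La Cantina; loses to Pho House and Saffron → score 2.
La Cantina: beats Pho House and Basilico; ties Saffron; loses to Nori → score 2.5.
Saffron has the best pairwise record.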